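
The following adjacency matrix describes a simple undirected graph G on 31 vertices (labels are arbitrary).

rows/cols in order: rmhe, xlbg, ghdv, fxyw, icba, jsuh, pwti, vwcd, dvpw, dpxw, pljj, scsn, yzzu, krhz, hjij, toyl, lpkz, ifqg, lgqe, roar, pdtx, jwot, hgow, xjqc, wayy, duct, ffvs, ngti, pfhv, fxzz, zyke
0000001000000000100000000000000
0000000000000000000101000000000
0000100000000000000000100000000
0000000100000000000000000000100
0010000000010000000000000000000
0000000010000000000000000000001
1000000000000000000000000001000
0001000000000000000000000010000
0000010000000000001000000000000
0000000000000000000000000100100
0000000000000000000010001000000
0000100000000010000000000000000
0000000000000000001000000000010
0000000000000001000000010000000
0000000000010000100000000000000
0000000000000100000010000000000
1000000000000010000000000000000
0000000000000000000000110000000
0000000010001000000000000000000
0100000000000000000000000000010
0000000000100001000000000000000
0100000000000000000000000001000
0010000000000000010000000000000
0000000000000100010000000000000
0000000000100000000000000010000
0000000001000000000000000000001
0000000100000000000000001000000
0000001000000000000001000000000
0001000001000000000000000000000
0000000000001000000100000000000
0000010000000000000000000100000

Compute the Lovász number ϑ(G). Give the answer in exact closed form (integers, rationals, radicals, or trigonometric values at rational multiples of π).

N(krhz) = {toyl, xjqc}, |N(krhz)| = 2.
Vertex pljj has 2 neighbors: pdtx, wayy.
N(lgqe) = {dvpw, yzzu}, |N(lgqe)| = 2.
N(fxzz) = {yzzu, roar}, |N(fxzz)| = 2.
Every vertex has degree 2 (N=31); connected 2-regular on 31 ⇒ C_{31}.
The 16 distinct eigenvalues: [2.0, 1.95906, 1.837916, 1.641527, 1.377934, 1.057928, 0.694611, 0.302856, -0.101298, -0.501305, -0.880788, -1.224212, -1.517516, -1.748693, -1.908279, -1.989739].
Lovász: ϑ = −31(-2*cos(pi/31))/(2+-(-1)*2*cos(pi/31)) = 31*cos(pi/31)/(cos(pi/31) + 1).
Numerically 15.460135.
Lovász sandwich 15 ≤ 31*cos(pi/31)/(cos(pi/31) + 1) ≤ 16: both strict.

31*cos(pi/31)/(cos(pi/31) + 1)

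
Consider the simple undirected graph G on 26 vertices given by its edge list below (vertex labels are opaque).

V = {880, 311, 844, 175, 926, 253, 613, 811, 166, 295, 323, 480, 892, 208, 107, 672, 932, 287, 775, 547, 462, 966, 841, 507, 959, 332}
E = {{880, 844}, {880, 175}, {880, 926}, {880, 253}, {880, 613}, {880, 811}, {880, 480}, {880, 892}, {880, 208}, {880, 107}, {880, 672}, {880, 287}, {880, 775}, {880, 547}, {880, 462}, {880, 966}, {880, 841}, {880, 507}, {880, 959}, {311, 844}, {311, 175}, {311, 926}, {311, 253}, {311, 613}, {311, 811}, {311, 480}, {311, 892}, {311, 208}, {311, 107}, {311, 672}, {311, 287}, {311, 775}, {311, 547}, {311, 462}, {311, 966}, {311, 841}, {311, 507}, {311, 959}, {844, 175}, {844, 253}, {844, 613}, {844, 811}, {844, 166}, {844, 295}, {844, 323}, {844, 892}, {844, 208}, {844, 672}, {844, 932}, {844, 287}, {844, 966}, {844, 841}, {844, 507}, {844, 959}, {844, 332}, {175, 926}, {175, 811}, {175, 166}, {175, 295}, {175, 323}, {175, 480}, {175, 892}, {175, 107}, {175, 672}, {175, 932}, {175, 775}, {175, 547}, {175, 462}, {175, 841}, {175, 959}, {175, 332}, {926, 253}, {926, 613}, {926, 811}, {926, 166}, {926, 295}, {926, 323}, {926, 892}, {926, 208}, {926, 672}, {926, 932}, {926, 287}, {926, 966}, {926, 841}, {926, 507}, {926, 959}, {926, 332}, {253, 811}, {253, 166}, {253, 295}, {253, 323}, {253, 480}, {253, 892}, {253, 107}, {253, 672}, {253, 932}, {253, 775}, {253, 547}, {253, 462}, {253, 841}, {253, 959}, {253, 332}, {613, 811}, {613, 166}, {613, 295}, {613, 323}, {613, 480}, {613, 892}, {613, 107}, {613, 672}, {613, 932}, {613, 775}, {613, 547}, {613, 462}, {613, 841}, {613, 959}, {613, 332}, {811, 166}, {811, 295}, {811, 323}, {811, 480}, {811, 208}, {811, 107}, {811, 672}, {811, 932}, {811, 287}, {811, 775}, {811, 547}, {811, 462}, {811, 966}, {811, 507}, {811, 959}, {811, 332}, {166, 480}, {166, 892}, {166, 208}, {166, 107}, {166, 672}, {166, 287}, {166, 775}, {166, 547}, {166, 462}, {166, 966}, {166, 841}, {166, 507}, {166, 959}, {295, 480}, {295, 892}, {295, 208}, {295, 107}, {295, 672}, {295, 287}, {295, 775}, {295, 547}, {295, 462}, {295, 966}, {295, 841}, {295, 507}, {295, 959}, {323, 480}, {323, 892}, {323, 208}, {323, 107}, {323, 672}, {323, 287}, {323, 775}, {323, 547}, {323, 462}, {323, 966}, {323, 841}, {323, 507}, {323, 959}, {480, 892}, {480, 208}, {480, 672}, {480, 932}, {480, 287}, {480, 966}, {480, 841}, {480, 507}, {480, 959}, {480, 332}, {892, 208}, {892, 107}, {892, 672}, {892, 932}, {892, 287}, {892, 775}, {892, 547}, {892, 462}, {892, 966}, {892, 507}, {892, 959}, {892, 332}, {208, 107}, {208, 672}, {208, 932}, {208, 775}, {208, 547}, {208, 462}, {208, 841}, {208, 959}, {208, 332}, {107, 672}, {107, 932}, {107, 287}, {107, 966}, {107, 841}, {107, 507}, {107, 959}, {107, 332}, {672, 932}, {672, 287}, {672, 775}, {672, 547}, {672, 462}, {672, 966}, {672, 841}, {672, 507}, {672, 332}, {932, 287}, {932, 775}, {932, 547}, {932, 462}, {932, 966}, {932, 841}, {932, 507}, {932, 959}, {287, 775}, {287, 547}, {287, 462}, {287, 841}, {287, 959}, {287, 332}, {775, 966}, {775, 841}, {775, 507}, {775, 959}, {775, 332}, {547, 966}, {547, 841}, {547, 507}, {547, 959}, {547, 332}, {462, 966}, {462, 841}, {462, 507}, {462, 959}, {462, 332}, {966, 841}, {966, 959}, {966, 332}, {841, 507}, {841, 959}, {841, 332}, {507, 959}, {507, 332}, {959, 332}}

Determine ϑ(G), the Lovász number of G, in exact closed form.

Vertex 892 has 23 neighbors: 880, 311, 844, 175, 926, 253, 613, 166, 295, 323, 480, 208, 107, 672, 932, 287, 775, 547, 462, 966, 507, 959, 332.
deg(208) = 19; N(208) = {880, 311, 844, 926, 811, 166, 295, 323, 480, 892, 107, 672, 932, 775, 547, 462, 841, 959, 332}.
deg(811) = 23; N(811) = {880, 311, 844, 175, 926, 253, 613, 166, 295, 323, 480, 208, 107, 672, 932, 287, 775, 547, 462, 966, 507, 959, 332}.
Vertex 672 has 24 neighbors: 880, 311, 844, 175, 926, 253, 613, 811, 166, 295, 323, 480, 892, 208, 107, 932, 287, 775, 547, 462, 966, 841, 507, 332.
Complete multipartite on [7, 7, 7, 3, 2]: sandwich collapses at ϑ=7.
= 7.000000… (decimal).
Lovász sandwich 7 ≤ 7 ≤ 7: collapsed.

7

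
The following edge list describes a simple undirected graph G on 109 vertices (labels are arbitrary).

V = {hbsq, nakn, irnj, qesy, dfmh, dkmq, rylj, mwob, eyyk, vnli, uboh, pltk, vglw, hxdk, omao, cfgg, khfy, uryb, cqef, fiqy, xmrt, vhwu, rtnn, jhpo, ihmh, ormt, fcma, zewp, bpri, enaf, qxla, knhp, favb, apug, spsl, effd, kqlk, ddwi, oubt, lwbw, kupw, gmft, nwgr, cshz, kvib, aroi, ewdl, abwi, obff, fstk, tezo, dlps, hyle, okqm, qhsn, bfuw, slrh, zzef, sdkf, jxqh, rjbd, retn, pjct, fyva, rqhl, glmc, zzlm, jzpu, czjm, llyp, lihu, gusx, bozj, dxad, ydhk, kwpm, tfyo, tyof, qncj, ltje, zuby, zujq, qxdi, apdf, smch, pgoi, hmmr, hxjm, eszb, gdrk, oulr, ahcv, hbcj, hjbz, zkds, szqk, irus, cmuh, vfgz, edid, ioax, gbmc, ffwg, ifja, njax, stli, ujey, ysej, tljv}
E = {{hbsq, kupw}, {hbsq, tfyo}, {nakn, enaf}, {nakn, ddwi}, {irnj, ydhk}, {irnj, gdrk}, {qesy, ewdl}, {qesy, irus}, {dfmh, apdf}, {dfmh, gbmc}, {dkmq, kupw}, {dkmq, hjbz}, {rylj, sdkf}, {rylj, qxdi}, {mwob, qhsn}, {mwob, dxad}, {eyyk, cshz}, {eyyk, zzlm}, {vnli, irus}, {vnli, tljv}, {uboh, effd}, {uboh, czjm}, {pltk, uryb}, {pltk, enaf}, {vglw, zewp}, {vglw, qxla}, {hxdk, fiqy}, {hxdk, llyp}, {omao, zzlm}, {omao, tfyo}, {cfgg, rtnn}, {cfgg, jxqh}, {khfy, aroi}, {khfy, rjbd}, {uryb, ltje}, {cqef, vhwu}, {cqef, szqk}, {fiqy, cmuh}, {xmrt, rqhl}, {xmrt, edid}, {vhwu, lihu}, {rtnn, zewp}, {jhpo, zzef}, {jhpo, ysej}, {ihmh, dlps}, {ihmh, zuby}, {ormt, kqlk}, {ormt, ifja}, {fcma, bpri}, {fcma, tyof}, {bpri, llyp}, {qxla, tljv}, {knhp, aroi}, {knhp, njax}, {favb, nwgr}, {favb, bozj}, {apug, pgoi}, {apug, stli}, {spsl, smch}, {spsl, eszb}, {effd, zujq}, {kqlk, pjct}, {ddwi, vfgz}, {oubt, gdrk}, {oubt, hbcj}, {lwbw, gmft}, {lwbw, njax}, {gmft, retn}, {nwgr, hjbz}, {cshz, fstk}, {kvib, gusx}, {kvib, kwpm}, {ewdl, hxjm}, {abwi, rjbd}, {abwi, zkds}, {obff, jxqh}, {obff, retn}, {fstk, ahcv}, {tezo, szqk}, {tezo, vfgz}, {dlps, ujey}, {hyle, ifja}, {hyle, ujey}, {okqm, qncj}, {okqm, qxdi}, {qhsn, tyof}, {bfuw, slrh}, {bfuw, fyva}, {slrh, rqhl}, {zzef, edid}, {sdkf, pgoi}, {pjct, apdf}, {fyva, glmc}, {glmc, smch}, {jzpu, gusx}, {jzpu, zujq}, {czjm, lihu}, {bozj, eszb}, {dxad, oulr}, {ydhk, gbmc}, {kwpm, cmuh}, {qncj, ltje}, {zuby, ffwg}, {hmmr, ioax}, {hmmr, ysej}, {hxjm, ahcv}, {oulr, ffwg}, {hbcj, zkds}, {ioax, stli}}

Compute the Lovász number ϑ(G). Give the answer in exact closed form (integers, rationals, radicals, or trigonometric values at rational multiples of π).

N(fcma) = {bpri, tyof}, |N(fcma)| = 2.
Vertex gusx has 2 neighbors: kvib, jzpu.
N(ffwg) = {zuby, oulr}, |N(ffwg)| = 2.
deg(zzef) = 2; N(zzef) = {jhpo, edid}.
2-regular, N=109; this is C_{109}, the 109-cycle.
spec(A) ≈ [2.0, 1.996678, 1.986723, 1.970169, 1.94707, 1.917503, 1.881566, 1.839379, 1.791082, 1.736834, 1.676818, 1.611231, 1.540291, 1.464235, 1.383315, 1.2978, 1.207973, 1.114134, 1.016594, 0.915677, 0.811718, 0.705062, 0.596064, 0.485087, 0.372497, 0.258671, 0.143985, 0.028821, -0.086439, -0.201412, -0.315715, -0.42897, -0.5408, -0.650834, -0.758705, -0.864056, -0.966537, -1.065807, -1.161536, -1.253407, -1.341115, -1.424367, -1.502888, -1.576416, -1.644707, -1.707535, -1.764691, -1.815985, -1.861246, -1.900324, -1.933089, -1.959433, -1.979268, -1.992528, -1.999169] (distinct, 6 d.p.).
Lovász: ϑ = −109(-2*cos(pi/109))/(2+-(-1)*2*cos(pi/109)) = 109*cos(pi/109)/(cos(pi/109) + 1).
≈ 54.488680079 (to 9 d.p.).
54 ≤ 109*cos(pi/109)/(cos(pi/109) + 1) ≤ 55: both strict.

109*cos(pi/109)/(cos(pi/109) + 1)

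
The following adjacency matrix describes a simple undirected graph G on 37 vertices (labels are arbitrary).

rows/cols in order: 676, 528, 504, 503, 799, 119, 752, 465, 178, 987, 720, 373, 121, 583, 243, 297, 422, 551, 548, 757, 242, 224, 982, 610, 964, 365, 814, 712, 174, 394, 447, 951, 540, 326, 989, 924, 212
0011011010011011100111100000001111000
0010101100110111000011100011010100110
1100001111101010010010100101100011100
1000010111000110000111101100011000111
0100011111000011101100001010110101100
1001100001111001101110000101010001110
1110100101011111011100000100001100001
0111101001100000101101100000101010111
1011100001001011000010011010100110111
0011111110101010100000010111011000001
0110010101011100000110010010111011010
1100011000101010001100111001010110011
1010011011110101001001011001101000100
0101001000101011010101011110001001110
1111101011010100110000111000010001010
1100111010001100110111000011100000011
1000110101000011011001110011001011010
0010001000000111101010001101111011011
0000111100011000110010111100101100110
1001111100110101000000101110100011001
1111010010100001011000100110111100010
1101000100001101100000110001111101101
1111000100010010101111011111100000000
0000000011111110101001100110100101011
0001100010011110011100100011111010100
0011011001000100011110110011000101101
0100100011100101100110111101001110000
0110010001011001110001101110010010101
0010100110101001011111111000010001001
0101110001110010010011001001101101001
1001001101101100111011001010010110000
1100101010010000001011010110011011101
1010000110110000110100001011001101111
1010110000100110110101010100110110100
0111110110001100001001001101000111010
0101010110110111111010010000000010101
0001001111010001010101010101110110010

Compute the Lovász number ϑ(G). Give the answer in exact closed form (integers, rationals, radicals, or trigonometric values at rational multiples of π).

sqrt(37)

Vertex 503 has 18 neighbors: 676, 119, 465, 178, 987, 583, 243, 757, 242, 224, 982, 964, 365, 394, 447, 989, 924, 212.
Vertex 212 has 18 neighbors: 503, 752, 465, 178, 987, 373, 297, 551, 757, 224, 610, 365, 712, 174, 394, 951, 540, 924.
N(242) = {676, 528, 504, 503, 119, 178, 720, 297, 551, 548, 982, 365, 814, 174, 394, 447, 951, 924}, |N(242)| = 18.
N(551) = {504, 752, 583, 243, 297, 422, 548, 242, 964, 365, 712, 174, 394, 447, 540, 326, 924, 212}, |N(551)| = 18.
Regular of degree 18 on 37 vertices: SR(37,18,8,9) — a Paley graph.
Distinct eigenvalues (to 5 d.p.): [18.0, 2.54138, -3.54138].
−37·(-sqrt(37)/2 - 1/2) / ((18)−(-sqrt(37)/2 - 1/2)) = sqrt(37) = ϑ(G).
Numerically 6.08276253.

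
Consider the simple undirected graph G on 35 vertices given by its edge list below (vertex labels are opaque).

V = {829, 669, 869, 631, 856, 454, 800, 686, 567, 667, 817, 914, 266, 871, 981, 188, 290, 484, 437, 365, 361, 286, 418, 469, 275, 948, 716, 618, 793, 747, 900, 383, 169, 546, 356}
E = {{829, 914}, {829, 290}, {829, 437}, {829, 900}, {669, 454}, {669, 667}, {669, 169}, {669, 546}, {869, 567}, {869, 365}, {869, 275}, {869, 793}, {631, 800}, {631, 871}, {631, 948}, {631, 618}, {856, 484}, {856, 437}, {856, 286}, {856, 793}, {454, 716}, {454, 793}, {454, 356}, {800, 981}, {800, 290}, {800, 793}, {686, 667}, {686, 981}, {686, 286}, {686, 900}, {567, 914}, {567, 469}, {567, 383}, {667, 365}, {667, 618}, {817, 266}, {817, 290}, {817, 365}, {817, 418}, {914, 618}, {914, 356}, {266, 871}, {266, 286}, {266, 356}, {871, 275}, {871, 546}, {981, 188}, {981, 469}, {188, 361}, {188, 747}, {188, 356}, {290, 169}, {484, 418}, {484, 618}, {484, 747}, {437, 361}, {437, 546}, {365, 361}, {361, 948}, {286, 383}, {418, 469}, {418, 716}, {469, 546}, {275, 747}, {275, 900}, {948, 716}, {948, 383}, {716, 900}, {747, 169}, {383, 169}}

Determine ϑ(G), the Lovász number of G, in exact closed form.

Vertex 948 has 4 neighbors: 631, 361, 716, 383.
Vertex 454 has 4 neighbors: 669, 716, 793, 356.
deg(290) = 4; N(290) = {829, 800, 817, 169}.
N(631) = {800, 871, 948, 618}, |N(631)| = 4.
Regular of degree 4 on 35 vertices: this is K(7,3), the Kneser graph.
The 4 distinct eigenvalues: [4.0, 2.0, -1.0, -3.0].
Lovász: ϑ = −35(-3)/(4+-1*(-3)) = 15.
= 15.00000000… (decimal).

15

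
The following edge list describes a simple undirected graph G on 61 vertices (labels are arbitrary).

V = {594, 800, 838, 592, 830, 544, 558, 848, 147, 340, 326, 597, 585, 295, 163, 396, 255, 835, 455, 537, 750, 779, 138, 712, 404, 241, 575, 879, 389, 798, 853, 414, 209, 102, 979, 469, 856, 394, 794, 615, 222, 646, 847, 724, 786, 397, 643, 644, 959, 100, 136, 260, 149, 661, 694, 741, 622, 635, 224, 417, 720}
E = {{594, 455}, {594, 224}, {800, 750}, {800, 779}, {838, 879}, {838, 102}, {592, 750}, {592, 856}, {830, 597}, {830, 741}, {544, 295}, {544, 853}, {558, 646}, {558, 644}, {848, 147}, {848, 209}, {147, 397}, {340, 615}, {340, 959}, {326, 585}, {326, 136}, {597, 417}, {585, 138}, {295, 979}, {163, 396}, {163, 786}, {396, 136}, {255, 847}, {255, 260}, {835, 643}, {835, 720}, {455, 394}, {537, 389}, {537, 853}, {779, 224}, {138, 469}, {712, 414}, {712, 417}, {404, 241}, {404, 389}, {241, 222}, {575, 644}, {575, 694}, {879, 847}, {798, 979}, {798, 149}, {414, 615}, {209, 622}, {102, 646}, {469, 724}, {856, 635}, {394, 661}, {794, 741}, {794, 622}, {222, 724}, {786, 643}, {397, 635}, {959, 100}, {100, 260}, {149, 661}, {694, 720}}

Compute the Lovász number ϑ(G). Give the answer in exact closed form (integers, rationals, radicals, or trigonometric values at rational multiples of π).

Vertex 295 has 2 neighbors: 544, 979.
deg(848) = 2; N(848) = {147, 209}.
N(830) = {597, 741}, |N(830)| = 2.
deg(853) = 2; N(853) = {544, 537}.
Every vertex has degree 2 (N=61); a single 61-cycle (edge-transitive).
Distinct eigenvalues (to 6 d.p.): [2.0, 1.9894, 1.957711, 1.905271, 1.832634, 1.74057, 1.630057, 1.502264, 1.358547, 1.200429, 1.029586, 0.847829, 0.657085, 0.459375, 0.256797, 0.051496, -0.154351, -0.358562, -0.558971, -0.753456, -0.939953, -1.116487, -1.281186, -1.432304, -1.56824, -1.687551, -1.788974, -1.871434, -1.934055, -1.976176, -1.997348].
ϑ = −N·λ_min/(λ_max−λ_min) = −61·(-2*cos(pi/61))/(2−(-2*cos(pi/61))) = 61*cos(pi/61)/(cos(pi/61) + 1).
≈ 30.479766457 (to 9 d.p.).
Check 30 ≤ 61*cos(pi/61)/(cos(pi/61) + 1) ≤ 31: both strict.

61*cos(pi/61)/(cos(pi/61) + 1)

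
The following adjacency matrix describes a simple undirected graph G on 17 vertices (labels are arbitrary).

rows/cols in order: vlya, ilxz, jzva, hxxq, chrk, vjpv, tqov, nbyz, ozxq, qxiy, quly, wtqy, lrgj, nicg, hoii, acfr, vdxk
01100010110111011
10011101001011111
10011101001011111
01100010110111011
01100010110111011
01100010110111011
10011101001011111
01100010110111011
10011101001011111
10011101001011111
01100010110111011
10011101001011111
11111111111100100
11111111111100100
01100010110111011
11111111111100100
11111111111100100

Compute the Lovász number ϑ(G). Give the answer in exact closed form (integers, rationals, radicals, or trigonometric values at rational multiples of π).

deg(hoii) = 10; N(hoii) = {ilxz, jzva, tqov, ozxq, qxiy, wtqy, lrgj, nicg, acfr, vdxk}.
N(ilxz) = {vlya, hxxq, chrk, vjpv, nbyz, quly, lrgj, nicg, hoii, acfr, vdxk}, |N(ilxz)| = 11.
N(vdxk) = {vlya, ilxz, jzva, hxxq, chrk, vjpv, tqov, nbyz, ozxq, qxiy, quly, wtqy, hoii}, |N(vdxk)| = 13.
deg(quly) = 10; N(quly) = {ilxz, jzva, tqov, ozxq, qxiy, wtqy, lrgj, nicg, acfr, vdxk}.
3 parts of sizes [7, 6, 4]; α(G) = 7 = ϑ (perfect).
≈ 7.000000 (to 6 d.p.).
Check 7 ≤ 7 ≤ 7: collapsed.

7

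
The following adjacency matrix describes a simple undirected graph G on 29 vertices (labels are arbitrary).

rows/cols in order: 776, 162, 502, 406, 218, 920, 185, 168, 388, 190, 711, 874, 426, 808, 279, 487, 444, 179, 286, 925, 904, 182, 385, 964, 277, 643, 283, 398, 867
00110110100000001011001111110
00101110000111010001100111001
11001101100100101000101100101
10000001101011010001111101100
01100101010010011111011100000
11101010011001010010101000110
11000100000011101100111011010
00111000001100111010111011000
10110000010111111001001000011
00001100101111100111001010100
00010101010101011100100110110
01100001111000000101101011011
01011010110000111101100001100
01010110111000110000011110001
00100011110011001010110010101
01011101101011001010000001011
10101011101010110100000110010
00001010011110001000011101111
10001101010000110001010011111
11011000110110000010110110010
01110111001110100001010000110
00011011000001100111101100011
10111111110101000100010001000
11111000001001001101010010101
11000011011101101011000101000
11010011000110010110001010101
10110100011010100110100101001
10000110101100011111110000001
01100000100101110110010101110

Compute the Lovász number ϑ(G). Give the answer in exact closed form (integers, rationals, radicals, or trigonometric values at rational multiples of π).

sqrt(29)

Vertex 162 has 14 neighbors: 502, 218, 920, 185, 874, 426, 808, 487, 925, 904, 964, 277, 643, 867.
Vertex 920 has 14 neighbors: 776, 162, 502, 218, 185, 190, 711, 808, 487, 286, 904, 385, 283, 398.
N(867) = {162, 502, 388, 874, 808, 279, 487, 179, 286, 182, 964, 643, 283, 398}, |N(867)| = 14.
N(283) = {776, 502, 406, 920, 190, 711, 426, 279, 179, 286, 904, 964, 643, 867}, |N(283)| = 14.
29-vertex 14-regular graph: strongly regular (29,14,6,7).
The 3 distinct eigenvalues: [14.0, 2.19258, -3.19258].
λ_max=14, λ_min=-sqrt(29)/2 - 1/2; ϑ = −29·λ_min/(λ_max−λ_min) = sqrt(29).
ϑ(G) ≈ 5.385164807.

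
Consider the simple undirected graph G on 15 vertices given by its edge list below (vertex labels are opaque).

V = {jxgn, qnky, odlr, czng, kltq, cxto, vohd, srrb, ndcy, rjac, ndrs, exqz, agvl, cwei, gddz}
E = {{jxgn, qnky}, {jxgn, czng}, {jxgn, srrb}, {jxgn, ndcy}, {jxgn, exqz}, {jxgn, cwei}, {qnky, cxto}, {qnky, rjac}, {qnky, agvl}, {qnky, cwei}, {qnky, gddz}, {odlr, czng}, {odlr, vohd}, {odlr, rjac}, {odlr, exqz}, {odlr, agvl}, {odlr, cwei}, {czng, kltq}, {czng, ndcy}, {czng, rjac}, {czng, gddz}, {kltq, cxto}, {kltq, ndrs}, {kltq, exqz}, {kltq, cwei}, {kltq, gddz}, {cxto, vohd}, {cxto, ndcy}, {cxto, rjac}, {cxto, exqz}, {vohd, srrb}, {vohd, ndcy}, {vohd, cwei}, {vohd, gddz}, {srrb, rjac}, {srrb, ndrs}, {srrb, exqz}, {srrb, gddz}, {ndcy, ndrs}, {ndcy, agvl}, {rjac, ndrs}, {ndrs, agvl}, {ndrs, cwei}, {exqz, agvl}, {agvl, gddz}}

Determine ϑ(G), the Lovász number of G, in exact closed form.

deg(vohd) = 6; N(vohd) = {odlr, cxto, srrb, ndcy, cwei, gddz}.
deg(odlr) = 6; N(odlr) = {czng, vohd, rjac, exqz, agvl, cwei}.
N(cwei) = {jxgn, qnky, odlr, kltq, vohd, ndrs}, |N(cwei)| = 6.
deg(rjac) = 6; N(rjac) = {qnky, odlr, czng, cxto, srrb, ndrs}.
G on 15 vertices is 6-regular; Kneser K(6,2) on C(6,2)=15 vertices.
spec(A) ≈ [6.0, 1.0, -3.0] (distinct, 4 d.p.).
Lovász (edge-transitive): ϑ = −15·(-3)/((6)−(-3)) = 5.
Numerically 5.000000.

5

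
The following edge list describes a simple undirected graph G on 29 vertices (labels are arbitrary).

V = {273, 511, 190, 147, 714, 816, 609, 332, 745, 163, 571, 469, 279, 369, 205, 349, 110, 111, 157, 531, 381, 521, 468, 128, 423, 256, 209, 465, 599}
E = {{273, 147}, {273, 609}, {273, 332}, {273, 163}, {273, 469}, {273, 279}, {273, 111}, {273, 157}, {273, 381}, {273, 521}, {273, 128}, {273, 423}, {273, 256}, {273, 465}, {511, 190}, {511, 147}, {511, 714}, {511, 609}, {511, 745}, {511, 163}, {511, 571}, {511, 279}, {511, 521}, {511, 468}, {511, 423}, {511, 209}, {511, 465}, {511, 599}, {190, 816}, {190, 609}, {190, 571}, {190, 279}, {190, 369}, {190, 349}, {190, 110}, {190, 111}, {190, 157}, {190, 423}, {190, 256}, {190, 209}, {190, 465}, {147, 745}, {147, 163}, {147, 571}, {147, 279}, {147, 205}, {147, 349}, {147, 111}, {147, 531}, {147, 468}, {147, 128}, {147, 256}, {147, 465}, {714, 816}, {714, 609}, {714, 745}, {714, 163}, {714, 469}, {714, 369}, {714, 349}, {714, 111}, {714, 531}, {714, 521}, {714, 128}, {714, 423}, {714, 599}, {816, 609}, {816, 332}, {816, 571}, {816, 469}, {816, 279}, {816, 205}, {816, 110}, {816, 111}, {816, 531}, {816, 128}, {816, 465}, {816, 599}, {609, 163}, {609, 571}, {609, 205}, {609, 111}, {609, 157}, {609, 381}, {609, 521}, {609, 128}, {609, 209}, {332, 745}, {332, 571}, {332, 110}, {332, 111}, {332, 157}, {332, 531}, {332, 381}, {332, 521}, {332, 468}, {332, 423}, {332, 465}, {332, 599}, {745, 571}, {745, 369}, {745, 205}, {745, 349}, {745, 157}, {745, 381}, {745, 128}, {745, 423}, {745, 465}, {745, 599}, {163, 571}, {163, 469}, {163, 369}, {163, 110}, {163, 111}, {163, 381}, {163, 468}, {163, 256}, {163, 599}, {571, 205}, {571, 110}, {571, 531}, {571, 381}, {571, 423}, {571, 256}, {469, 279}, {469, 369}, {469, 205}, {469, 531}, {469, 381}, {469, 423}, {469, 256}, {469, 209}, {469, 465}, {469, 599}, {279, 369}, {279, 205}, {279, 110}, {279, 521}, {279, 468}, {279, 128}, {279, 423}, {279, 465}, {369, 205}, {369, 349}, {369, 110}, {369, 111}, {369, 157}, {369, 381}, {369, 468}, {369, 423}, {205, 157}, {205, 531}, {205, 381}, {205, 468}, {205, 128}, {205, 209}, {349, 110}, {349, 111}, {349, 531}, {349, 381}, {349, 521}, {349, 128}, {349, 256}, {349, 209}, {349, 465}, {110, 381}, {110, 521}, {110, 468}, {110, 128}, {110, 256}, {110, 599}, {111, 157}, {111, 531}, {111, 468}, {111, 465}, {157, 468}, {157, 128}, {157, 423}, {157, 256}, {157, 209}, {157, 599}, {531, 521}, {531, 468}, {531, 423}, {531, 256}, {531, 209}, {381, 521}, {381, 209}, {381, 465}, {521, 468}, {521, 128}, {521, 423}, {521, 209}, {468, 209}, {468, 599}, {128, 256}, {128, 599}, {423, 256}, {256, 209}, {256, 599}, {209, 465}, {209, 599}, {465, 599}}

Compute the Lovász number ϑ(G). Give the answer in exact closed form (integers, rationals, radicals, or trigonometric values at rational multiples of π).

N(369) = {190, 714, 745, 163, 469, 279, 205, 349, 110, 111, 157, 381, 468, 423}, |N(369)| = 14.
Vertex 609 has 14 neighbors: 273, 511, 190, 714, 816, 163, 571, 205, 111, 157, 381, 521, 128, 209.
N(511) = {190, 147, 714, 609, 745, 163, 571, 279, 521, 468, 423, 209, 465, 599}, |N(511)| = 14.
N(205) = {147, 816, 609, 745, 571, 469, 279, 369, 157, 531, 381, 468, 128, 209}, |N(205)| = 14.
Every vertex has degree 14 (N=29); SR(29,14,6,7) — a Paley graph.
Distinct eigenvalues (to 3 d.p.): [14.0, 2.193, -3.193].
λ_max=14, λ_min=-sqrt(29)/2 - 1/2; ϑ = −29·λ_min/(λ_max−λ_min) = sqrt(29).
= 5.3852… (decimal).

sqrt(29)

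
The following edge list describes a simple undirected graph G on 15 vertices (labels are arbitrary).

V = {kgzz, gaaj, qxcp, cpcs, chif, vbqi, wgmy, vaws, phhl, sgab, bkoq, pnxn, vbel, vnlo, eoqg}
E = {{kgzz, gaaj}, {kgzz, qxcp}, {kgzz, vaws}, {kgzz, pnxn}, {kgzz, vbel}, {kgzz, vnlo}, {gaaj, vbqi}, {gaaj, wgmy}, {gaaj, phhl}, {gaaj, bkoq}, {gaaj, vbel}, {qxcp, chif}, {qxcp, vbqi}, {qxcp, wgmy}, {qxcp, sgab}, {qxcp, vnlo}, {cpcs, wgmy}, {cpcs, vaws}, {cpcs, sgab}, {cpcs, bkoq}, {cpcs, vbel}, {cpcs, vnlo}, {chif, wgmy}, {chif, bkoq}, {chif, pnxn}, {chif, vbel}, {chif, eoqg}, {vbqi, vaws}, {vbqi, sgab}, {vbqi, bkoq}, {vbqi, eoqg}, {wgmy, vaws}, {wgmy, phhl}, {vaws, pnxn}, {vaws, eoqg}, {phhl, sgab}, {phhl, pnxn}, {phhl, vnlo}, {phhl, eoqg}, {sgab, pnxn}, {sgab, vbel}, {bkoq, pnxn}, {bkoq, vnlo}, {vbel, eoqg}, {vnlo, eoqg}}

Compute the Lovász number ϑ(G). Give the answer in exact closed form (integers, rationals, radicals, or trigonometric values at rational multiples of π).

5

N(eoqg) = {chif, vbqi, vaws, phhl, vbel, vnlo}, |N(eoqg)| = 6.
Vertex wgmy has 6 neighbors: gaaj, qxcp, cpcs, chif, vaws, phhl.
N(chif) = {qxcp, wgmy, bkoq, pnxn, vbel, eoqg}, |N(chif)| = 6.
deg(vbqi) = 6; N(vbqi) = {gaaj, qxcp, vaws, sgab, bkoq, eoqg}.
Regular of degree 6 on 15 vertices: Kneser-type, 2-subsets of [6].
spec(A) ≈ [6.0, 1.0, -3.0] (distinct, 6 d.p.).
Lovász (edge-transitive): ϑ = −15·(-3)/((6)−(-3)) = 5.
Numerically 5.0000.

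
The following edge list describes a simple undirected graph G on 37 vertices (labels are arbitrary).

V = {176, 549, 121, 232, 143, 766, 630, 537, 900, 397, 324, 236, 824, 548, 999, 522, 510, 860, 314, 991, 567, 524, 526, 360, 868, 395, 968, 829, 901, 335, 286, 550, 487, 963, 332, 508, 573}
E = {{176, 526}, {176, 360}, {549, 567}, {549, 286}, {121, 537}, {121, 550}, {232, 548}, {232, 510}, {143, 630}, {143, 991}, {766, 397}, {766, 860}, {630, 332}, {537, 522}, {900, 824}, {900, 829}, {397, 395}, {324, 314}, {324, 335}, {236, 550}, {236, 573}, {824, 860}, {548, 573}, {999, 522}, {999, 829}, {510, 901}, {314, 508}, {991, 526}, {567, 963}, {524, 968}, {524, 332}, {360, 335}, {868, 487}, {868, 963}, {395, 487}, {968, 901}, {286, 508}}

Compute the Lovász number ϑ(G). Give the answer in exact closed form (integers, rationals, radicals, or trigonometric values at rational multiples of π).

N(991) = {143, 526}, |N(991)| = 2.
N(232) = {548, 510}, |N(232)| = 2.
deg(332) = 2; N(332) = {630, 524}.
Vertex 860 has 2 neighbors: 766, 824.
Every vertex has degree 2 (N=37); the odd cycle C_{37}.
The 19 distinct eigenvalues: [2.0, 1.9712, 1.8858, 1.746, 1.5561, 1.3213, 1.0486, 0.7457, 0.4214, 0.0849, -0.254, -0.5856, -0.9004, -1.1893, -1.4439, -1.657, -1.8225, -1.9355, -1.9928].
Lovász: ϑ = −37(-2*cos(pi/37))/(2+-(-1)*2*cos(pi/37)) = 37*cos(pi/37)/(cos(pi/37) + 1).
Numerically 18.4666166.
Sandwich: α(G)=18 ≤ ϑ(G)=37*cos(pi/37)/(cos(pi/37) + 1) ≤ χ(Ḡ)=19 (both strict).

37*cos(pi/37)/(cos(pi/37) + 1)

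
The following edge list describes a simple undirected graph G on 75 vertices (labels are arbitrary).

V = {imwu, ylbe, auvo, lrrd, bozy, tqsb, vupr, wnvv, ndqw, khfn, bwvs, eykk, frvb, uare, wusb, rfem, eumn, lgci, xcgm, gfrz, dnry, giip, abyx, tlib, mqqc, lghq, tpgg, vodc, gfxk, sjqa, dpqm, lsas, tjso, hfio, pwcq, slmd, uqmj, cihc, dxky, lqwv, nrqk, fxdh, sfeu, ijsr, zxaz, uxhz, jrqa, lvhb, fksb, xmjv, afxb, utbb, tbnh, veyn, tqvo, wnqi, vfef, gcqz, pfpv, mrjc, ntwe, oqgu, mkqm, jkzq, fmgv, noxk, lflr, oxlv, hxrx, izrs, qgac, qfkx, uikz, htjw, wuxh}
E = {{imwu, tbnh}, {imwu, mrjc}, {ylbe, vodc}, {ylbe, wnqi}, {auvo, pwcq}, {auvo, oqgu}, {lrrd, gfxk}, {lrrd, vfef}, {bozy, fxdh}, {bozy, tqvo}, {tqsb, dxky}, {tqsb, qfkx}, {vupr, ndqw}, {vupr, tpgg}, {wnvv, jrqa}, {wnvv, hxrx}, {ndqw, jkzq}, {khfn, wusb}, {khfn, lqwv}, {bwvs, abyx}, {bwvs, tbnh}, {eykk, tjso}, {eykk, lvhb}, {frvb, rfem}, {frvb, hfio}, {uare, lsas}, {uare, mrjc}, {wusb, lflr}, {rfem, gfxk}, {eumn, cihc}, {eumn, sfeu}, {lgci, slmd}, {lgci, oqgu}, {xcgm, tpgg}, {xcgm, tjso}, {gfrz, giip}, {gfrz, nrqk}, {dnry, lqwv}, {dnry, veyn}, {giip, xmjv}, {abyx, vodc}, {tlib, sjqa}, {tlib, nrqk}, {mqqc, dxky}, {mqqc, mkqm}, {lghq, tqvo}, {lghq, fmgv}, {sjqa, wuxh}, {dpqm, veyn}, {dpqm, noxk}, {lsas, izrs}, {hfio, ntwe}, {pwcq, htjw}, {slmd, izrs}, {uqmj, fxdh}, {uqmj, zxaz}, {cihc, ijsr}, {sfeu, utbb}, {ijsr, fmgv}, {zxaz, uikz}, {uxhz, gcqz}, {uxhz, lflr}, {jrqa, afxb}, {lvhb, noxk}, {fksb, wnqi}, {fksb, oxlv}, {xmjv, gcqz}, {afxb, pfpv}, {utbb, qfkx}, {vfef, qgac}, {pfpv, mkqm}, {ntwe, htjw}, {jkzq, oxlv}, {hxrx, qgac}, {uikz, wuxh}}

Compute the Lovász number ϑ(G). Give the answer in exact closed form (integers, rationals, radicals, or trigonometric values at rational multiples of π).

75*cos(pi/75)/(cos(pi/75) + 1)

deg(tjso) = 2; N(tjso) = {eykk, xcgm}.
N(tqvo) = {bozy, lghq}, |N(tqvo)| = 2.
N(gfxk) = {lrrd, rfem}, |N(gfxk)| = 2.
Vertex wuxh has 2 neighbors: sjqa, uikz.
Every vertex has degree 2 (N=75); a single 75-cycle (edge-transitive).
Distinct eigenvalues (to 5 d.p.): [2.0, 1.99299, 1.97199, 1.93717, 1.88875, 1.82709, 1.75261, 1.66584, 1.56739, 1.45794, 1.33826, 1.2092, 1.07165, 0.92659, 0.77503, 0.61803, 0.4567, 0.29217, 0.12558, -0.04188, -0.20906, -0.37476, -0.53784, -0.69714, -0.85156, -1.0, -1.14143, -1.27485, -1.39933, -1.51399, -1.61803, -1.71073, -1.79142, -1.85955, -1.91464, -1.9563, -1.98423, -1.99825].
ϑ = −N·λ_min/(λ_max−λ_min) = −75·(-2*cos(pi/75))/(2−(-2*cos(pi/75))) = 75*cos(pi/75)/(cos(pi/75) + 1).
Numerically 37.483546.
Lovász sandwich 37 ≤ 75*cos(pi/75)/(cos(pi/75) + 1) ≤ 38: both strict.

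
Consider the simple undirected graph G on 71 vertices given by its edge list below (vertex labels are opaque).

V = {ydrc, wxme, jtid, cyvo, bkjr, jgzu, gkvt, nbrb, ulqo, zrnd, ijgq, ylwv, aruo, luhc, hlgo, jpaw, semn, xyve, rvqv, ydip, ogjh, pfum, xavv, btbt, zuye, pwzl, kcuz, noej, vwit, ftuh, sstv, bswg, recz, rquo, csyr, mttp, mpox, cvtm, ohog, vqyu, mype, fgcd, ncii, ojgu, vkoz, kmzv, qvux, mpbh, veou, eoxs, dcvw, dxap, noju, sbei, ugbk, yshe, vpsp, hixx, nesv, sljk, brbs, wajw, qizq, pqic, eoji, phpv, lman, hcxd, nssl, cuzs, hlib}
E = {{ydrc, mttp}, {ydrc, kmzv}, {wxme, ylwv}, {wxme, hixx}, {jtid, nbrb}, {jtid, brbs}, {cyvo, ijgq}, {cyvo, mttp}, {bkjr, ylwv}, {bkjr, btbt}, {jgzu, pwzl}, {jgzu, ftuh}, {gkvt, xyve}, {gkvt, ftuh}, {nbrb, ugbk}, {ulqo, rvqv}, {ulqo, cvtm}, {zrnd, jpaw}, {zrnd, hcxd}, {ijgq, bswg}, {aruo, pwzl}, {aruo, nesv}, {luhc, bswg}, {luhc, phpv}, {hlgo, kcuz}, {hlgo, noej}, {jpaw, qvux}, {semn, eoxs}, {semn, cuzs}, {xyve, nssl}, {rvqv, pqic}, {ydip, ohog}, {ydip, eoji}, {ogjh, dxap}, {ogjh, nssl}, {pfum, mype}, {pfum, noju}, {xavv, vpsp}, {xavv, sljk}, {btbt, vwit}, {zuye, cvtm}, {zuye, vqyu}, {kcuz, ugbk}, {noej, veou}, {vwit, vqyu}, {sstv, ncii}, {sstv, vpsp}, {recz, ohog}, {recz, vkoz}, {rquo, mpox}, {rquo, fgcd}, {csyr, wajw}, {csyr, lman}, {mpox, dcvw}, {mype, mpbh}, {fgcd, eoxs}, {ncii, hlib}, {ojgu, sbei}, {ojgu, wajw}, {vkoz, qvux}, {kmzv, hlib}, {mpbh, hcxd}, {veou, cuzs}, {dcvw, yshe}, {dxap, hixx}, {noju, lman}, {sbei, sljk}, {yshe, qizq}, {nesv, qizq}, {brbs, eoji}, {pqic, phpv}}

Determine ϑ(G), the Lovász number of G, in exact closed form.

deg(vqyu) = 2; N(vqyu) = {zuye, vwit}.
deg(fgcd) = 2; N(fgcd) = {rquo, eoxs}.
Vertex ulqo has 2 neighbors: rvqv, cvtm.
deg(nssl) = 2; N(nssl) = {xyve, ogjh}.
deg(v) = 2 for all v (|V|=71); this is C_{71}, the 71-cycle.
A has 36 distinct eigenvalues ≈ [2.0, 1.99217, 1.96876, 1.92993, 1.876, 1.80739, 1.72463, 1.62837, 1.51937, 1.39848, 1.26665, 1.1249, 0.97435, 0.81617, 0.6516, 0.48194, 0.3085, 0.13265, -0.04424, -0.22079, -0.3956, -0.56732, -0.7346, -0.89613, -1.05065, -1.19694, -1.33387, -1.46036, -1.57542, -1.67814, -1.76774, -1.8435, -1.90483, -1.95125, -1.98241, -1.99804].
ϑ = −N·λ_min/(λ_max−λ_min) = −71·(-2*cos(pi/71))/(2−(-2*cos(pi/71))) = 71*cos(pi/71)/(cos(pi/71) + 1).
Numerically 35.48262.
35 ≤ 71*cos(pi/71)/(cos(pi/71) + 1) ≤ 36: both strict.

71*cos(pi/71)/(cos(pi/71) + 1)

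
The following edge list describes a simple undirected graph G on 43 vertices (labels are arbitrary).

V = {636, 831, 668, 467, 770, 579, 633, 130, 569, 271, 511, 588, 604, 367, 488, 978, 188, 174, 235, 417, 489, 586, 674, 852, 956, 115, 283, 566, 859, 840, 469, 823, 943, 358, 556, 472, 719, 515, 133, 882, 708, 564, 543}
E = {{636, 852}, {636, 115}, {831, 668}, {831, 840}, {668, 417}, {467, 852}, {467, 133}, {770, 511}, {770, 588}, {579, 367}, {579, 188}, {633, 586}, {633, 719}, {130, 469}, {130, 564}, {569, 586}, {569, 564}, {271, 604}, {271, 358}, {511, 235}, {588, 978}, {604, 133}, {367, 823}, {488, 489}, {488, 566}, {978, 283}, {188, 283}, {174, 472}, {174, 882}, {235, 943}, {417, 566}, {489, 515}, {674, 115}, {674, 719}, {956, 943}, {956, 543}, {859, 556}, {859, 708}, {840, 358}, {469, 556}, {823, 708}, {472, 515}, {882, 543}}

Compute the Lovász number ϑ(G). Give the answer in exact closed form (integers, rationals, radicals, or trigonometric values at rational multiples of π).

N(188) = {579, 283}, |N(188)| = 2.
Vertex 586 has 2 neighbors: 633, 569.
deg(130) = 2; N(130) = {469, 564}.
N(511) = {770, 235}, |N(511)| = 2.
Regular of degree 2 on 43 vertices: this is C_{43}, the 43-cycle.
The 22 distinct eigenvalues: [2.0, 1.97869, 1.9152, 1.8109, 1.668, 1.48954, 1.27935, 1.04188, 0.78221, 0.50587, 0.21874, -0.07304, -0.36327, -0.64576, -0.91448, -1.16372, -1.38815, -1.58299, -1.7441, -1.86803, -1.95215, -1.99466].
ϑ = −N·λ_min/(λ_max−λ_min) = −43·(-2*cos(pi/43))/(2−(-2*cos(pi/43))) = 43*cos(pi/43)/(cos(pi/43) + 1).
≈ 21.4713 (to 4 d.p.).
21 ≤ 43*cos(pi/43)/(cos(pi/43) + 1) ≤ 22: both strict.

43*cos(pi/43)/(cos(pi/43) + 1)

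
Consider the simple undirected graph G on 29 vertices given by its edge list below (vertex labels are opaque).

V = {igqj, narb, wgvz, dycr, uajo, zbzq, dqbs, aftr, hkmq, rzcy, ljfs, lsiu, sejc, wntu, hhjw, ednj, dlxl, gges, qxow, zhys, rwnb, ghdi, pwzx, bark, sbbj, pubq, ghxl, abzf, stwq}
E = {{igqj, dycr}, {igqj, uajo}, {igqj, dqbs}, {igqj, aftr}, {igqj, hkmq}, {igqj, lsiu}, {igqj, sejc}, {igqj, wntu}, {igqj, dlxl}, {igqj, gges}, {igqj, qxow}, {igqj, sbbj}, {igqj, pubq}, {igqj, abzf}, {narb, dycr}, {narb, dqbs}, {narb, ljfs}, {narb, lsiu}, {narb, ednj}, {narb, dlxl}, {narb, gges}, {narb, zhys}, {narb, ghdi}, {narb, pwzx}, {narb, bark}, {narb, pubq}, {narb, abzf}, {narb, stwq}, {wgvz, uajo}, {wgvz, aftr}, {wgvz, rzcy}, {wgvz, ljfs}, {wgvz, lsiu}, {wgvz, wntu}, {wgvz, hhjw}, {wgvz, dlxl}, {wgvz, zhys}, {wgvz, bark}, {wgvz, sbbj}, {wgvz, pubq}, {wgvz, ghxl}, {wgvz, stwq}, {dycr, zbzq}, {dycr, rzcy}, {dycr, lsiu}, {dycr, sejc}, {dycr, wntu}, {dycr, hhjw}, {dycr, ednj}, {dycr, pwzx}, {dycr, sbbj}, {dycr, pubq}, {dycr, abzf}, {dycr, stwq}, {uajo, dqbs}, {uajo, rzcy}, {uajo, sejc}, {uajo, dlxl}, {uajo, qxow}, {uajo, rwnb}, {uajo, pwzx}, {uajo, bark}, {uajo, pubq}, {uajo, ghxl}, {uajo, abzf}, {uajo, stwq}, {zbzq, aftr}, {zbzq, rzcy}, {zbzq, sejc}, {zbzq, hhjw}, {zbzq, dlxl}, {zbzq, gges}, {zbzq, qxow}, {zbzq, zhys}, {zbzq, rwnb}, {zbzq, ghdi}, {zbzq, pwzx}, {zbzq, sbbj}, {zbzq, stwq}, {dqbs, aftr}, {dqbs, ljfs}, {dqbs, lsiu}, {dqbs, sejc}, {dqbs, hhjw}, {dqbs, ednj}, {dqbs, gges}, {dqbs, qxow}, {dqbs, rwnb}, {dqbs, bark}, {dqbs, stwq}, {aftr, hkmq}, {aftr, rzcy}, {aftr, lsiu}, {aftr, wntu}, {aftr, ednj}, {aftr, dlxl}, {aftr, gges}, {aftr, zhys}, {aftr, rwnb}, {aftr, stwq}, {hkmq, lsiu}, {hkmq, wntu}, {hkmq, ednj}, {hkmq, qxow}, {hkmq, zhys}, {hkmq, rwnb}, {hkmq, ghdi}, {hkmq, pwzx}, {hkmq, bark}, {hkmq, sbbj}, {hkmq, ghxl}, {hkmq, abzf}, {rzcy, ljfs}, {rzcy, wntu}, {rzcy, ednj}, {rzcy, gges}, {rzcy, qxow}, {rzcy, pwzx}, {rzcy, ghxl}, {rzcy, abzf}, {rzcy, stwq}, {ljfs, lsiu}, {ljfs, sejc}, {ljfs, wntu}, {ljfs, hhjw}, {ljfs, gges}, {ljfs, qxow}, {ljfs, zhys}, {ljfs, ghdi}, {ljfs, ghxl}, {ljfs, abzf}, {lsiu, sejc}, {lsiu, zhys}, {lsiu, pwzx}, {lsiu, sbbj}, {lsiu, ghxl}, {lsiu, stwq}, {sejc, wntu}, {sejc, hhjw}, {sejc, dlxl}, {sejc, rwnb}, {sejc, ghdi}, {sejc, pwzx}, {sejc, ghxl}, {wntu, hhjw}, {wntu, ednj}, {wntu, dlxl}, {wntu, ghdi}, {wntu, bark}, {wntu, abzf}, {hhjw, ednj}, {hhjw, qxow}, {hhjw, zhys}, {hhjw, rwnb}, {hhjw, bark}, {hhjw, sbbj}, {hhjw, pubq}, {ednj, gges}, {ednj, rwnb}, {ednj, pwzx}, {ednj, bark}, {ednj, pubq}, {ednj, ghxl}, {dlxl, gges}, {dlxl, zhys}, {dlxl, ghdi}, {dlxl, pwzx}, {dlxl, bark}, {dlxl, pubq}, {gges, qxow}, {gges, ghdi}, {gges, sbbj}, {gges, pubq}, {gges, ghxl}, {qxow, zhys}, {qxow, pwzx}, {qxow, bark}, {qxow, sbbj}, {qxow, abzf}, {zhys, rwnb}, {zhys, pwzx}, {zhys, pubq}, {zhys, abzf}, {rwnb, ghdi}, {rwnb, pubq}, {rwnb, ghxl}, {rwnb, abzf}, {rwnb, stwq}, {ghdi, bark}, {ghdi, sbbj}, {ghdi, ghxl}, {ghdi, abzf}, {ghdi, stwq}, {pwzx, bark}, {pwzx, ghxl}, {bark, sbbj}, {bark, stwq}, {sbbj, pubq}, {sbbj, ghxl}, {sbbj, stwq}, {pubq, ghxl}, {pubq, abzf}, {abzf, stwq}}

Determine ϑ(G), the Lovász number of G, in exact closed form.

sqrt(29)

Vertex pubq has 14 neighbors: igqj, narb, wgvz, dycr, uajo, hhjw, ednj, dlxl, gges, zhys, rwnb, sbbj, ghxl, abzf.
Vertex sbbj has 14 neighbors: igqj, wgvz, dycr, zbzq, hkmq, lsiu, hhjw, gges, qxow, ghdi, bark, pubq, ghxl, stwq.
deg(wgvz) = 14; N(wgvz) = {uajo, aftr, rzcy, ljfs, lsiu, wntu, hhjw, dlxl, zhys, bark, sbbj, pubq, ghxl, stwq}.
Vertex abzf has 14 neighbors: igqj, narb, dycr, uajo, hkmq, rzcy, ljfs, wntu, qxow, zhys, rwnb, ghdi, pubq, stwq.
G on 29 vertices is 14-regular; Paley(29): SR with (k,λ,μ)=(14,6,7).
A has 3 distinct eigenvalues ≈ [14.0, 2.193, -3.193].
ϑ = −N·λ_min/(λ_max−λ_min) = −29·(-sqrt(29)/2 - 1/2)/(14−(-sqrt(29)/2 - 1/2)) = sqrt(29).
ϑ(G) ≈ 5.385165.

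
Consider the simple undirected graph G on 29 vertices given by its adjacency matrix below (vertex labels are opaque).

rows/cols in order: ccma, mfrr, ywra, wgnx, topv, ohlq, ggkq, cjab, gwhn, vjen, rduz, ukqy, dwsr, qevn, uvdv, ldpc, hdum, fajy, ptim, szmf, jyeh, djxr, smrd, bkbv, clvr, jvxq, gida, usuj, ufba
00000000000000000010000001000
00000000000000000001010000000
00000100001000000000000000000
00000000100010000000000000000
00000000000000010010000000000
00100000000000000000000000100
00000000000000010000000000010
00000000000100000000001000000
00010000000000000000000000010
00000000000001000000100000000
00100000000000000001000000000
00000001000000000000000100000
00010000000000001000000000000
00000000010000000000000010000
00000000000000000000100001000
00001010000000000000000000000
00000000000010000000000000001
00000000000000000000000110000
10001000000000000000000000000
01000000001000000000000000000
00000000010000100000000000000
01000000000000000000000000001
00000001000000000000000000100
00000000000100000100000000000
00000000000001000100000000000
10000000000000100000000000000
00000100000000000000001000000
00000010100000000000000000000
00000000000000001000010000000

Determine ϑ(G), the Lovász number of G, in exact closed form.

Vertex ccma has 2 neighbors: ptim, jvxq.
deg(gida) = 2; N(gida) = {ohlq, smrd}.
deg(jvxq) = 2; N(jvxq) = {ccma, uvdv}.
Vertex topv has 2 neighbors: ldpc, ptim.
G on 29 vertices is 2-regular; a single 29-cycle (edge-transitive).
A has 15 distinct eigenvalues ≈ [2.0, 1.9532, 1.8152, 1.5922, 1.2948, 0.9368, 0.5351, 0.1083, -0.3236, -0.7403, -1.1224, -1.452, -1.7137, -1.8953, -1.9883].
With N=29: ϑ(G) = 29·(-(-1)*2*cos(pi/29))/(2−(-2*cos(pi/29))) = 29*cos(pi/29)/(cos(pi/29) + 1).
= 14.45737526… (decimal).
Check 14 ≤ 29*cos(pi/29)/(cos(pi/29) + 1) ≤ 15: both strict.

29*cos(pi/29)/(cos(pi/29) + 1)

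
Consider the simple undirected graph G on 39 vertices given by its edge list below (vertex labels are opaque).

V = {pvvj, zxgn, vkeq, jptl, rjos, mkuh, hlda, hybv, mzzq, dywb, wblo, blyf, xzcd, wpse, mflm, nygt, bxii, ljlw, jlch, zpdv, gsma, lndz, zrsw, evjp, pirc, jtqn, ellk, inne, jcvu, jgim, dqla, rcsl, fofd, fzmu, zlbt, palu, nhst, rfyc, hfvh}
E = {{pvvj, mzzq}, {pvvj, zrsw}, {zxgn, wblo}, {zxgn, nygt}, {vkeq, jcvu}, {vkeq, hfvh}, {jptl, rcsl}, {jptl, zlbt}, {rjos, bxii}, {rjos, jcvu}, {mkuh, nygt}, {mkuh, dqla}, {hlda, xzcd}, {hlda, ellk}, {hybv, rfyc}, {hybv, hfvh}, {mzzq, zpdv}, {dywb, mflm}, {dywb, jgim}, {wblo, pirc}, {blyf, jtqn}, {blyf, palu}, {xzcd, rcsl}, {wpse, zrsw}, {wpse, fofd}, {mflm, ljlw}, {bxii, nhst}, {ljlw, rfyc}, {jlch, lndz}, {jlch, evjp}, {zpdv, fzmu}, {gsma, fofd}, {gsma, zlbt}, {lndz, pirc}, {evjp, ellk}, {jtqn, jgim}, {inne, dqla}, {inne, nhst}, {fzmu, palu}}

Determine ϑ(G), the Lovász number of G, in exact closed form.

39*cos(pi/39)/(cos(pi/39) + 1)

deg(pirc) = 2; N(pirc) = {wblo, lndz}.
deg(wpse) = 2; N(wpse) = {zrsw, fofd}.
N(ellk) = {hlda, evjp}, |N(ellk)| = 2.
deg(gsma) = 2; N(gsma) = {fofd, zlbt}.
Regular of degree 2 on 39 vertices: connected 2-regular on 39 ⇒ C_{39}.
spec(A) ≈ [2.0, 1.974101, 1.897073, 1.770912, 1.598886, 1.385449, 1.136129, 0.857385, 0.556435, 0.241073, -0.080532, -0.400051, -0.70921, -1.0, -1.264891, -1.497021, -1.69038, -1.839959, -1.941884, -1.993515] (distinct, 6 d.p.).
ϑ = −N·λ_min/(λ_max−λ_min) = −39·(-2*cos(pi/39))/(2−(-2*cos(pi/39))) = 39*cos(pi/39)/(cos(pi/39) + 1).
= 19.468332… (decimal).
Check 19 ≤ 39*cos(pi/39)/(cos(pi/39) + 1) ≤ 20: both strict.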